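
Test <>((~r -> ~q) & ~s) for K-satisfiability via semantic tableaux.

1. <>((~r -> ~q) & ~s), u
2. (~r -> ~q) & ~s, v   [<>-rule on 1: fresh world v, uRv]
3. ~r -> ~q, v   [&-rule on 2]
4. ~s, v   [&-rule on 2]
5. ~q, v   [->-rule on 3 (branches; this branch)]
Accessibility: uRv

Satisfiable (open branch found)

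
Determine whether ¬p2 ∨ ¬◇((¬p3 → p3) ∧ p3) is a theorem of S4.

Tableau for the negation ¬(¬p2 ∨ ¬◇((¬p3 → p3) ∧ p3)):
1. ¬(¬p2 ∨ ¬◇((¬p3 → p3) ∧ p3)), w0
2. p2, w0
3. ◇((¬p3 → p3) ∧ p3), w0
4. (¬p3 → p3) ∧ p3, w1
5. ¬p3 → p3, w1
6. p3, w1
Accessibility: w0Rw0, w0Rw1, w1Rw1
The negation has an open branch (countermodel exists).

Not valid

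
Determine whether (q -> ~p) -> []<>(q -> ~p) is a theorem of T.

Tableau for the negation ~((q -> ~p) -> []<>(q -> ~p)):
1. ~((q -> ~p) -> []<>(q -> ~p)), 0
2. q -> ~p, 0   [~->-rule on 1]
3. ~[]<>(q -> ~p), 0   [~->-rule on 1]
4. ~p, 0   [->-rule on 2 (branches; this branch)]
5. ~<>(q -> ~p), 1   [~[]-rule on 3: fresh world 1, 0R1]
6. ~(q -> ~p), 1   [~<>-rule on 5 via 1R1]
7. q, 1   [~->-rule on 6]
8. p, 1   [~->-rule on 6]
Accessibility: 0R0, 0R1, 1R1
The negation has an open branch (countermodel exists).

Not valid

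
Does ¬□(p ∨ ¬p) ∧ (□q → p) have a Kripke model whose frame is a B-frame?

Unsatisfiable (every branch closes)

1. ¬□(p ∨ ¬p) ∧ (□q → p), u
2. ¬□(p ∨ ¬p), u
3. □q → p, u
4. p, u
5. ¬(p ∨ ¬p), v
6. ¬p, v
7. p, v
Accessibility: uRu, uRv, vRu, vRv
Branch closes: p and ¬p both at v.
All branches of the tableau close; one closing branch shown above.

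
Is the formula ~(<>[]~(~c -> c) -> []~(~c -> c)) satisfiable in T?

Satisfiable

1. ~(<>[]~(~c -> c) -> []~(~c -> c)), u
2. <>[]~(~c -> c), u
3. ~[]~(~c -> c), u
4. []~(~c -> c), v
5. ~(~c -> c), v
6. ~c, v
7. ~c -> c, w
8. c, w
Accessibility: uRu, uRv, uRw, vRv, wRw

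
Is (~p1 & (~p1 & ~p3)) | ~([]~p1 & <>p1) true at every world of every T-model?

Valid

Tableau for the negation ~((~p1 & (~p1 & ~p3)) | ~([]~p1 & <>p1)):
1. ~((~p1 & (~p1 & ~p3)) | ~([]~p1 & <>p1)), 0
2. ~(~p1 & (~p1 & ~p3)), 0
3. []~p1 & <>p1, 0
4. []~p1, 0
5. <>p1, 0
6. ~p1, 0
7. ~(~p1 & ~p3), 0
8. p3, 0
9. p1, 1
10. ~p1, 1
Accessibility: 0R0, 0R1, 1R1
Branch closes: p1 and ~p1 both at 1.
Every branch of the negation's tableau closes; the branch above is one of them.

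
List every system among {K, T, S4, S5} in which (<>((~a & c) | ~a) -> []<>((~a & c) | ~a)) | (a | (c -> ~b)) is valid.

S5-tableau for the negation ~((<>((~a & c) | ~a) -> []<>((~a & c) | ~a)) | (a | (c -> ~b))):
1. ~((<>((~a & c) | ~a) -> []<>((~a & c) | ~a)) | (a | (c -> ~b))), w0
2. ~(<>((~a & c) | ~a) -> []<>((~a & c) | ~a)), w0
3. ~(a | (c -> ~b)), w0
4. <>((~a & c) | ~a), w0
5. ~[]<>((~a & c) | ~a), w0
6. ~a, w0
7. ~(c -> ~b), w0
8. c, w0
9. b, w0
10. (~a & c) | ~a, w1
11. ~a & c, w1
12. ~a, w1
13. c, w1
14. ~<>((~a & c) | ~a), w2
15. ~((~a & c) | ~a), w0
16. ~(~a & c), w0
17. a, w0
Accessibility: w0Rw0, w0Rw1, w0Rw2, w1Rw0, w1Rw1, w1Rw2, w2Rw0, w2Rw1, w2Rw2
Branch closes: a and ~a both at w0.
Every branch closes (one shown): valid in S5.
S4-tableau for the negation ~((<>((~a & c) | ~a) -> []<>((~a & c) | ~a)) | (a | (c -> ~b))):
1. ~((<>((~a & c) | ~a) -> []<>((~a & c) | ~a)) | (a | (c -> ~b))), w0
2. ~(<>((~a & c) | ~a) -> []<>((~a & c) | ~a)), w0
3. ~(a | (c -> ~b)), w0
4. <>((~a & c) | ~a), w0
5. ~[]<>((~a & c) | ~a), w0
6. ~a, w0
7. ~(c -> ~b), w0
8. c, w0
9. b, w0
10. (~a & c) | ~a, w1
11. ~a, w1
12. ~<>((~a & c) | ~a), w2
13. ~((~a & c) | ~a), w2
14. ~(~a & c), w2
15. a, w2
16. ~c, w2
Accessibility: w0Rw0, w0Rw1, w0Rw2, w1Rw1, w2Rw2
Complete open branch: countermodel on an S4-frame, so not valid in S4, nor in K, T (the same frame is also a K-frame and a T-frame).

S5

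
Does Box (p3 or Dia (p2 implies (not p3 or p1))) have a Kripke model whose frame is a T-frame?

Yes, satisfiable

1. Box (p3 or Dia (p2 implies (not p3 or p1))), u
2. p3 or Dia (p2 implies (not p3 or p1)), u
3. Dia (p2 implies (not p3 or p1)), u
4. p2 implies (not p3 or p1), v
5. p3 or Dia (p2 implies (not p3 or p1)), v
6. not p3 or p1, v
7. Dia (p2 implies (not p3 or p1)), v
8. p1, v
9. p2 implies (not p3 or p1), w
10. not p3 or p1, w
11. p1, w
Accessibility: uRu, uRv, vRv, vRw, wRw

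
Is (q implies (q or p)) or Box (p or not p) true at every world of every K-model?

Yes, valid

Tableau for the negation not ((q implies (q or p)) or Box (p or not p)):
1. not ((q implies (q or p)) or Box (p or not p)), u
2. not (q implies (q or p)), u   [neg-or-rule on 1]
3. not Box (p or not p), u   [neg-or-rule on 1]
4. q, u   [neg-implies-rule on 2]
5. not (q or p), u   [neg-implies-rule on 2]
6. not q, u   [neg-or-rule on 5]
7. not p, u   [neg-or-rule on 5]
Branch closes: q and not q both at u.
Every branch of the negation's tableau closes; the branch above is one of them.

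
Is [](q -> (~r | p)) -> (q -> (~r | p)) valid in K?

Tableau for the negation ~([](q -> (~r | p)) -> (q -> (~r | p))):
1. ~([](q -> (~r | p)) -> (q -> (~r | p))), u
2. [](q -> (~r | p)), u
3. ~(q -> (~r | p)), u
4. q, u
5. ~(~r | p), u
6. r, u
7. ~p, u
The negation has an open branch (countermodel exists).

No, not valid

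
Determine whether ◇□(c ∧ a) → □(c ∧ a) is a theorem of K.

Tableau for the negation ¬(◇□(c ∧ a) → □(c ∧ a)):
1. ¬(◇□(c ∧ a) → □(c ∧ a)), u
2. ◇□(c ∧ a), u
3. ¬□(c ∧ a), u
4. □(c ∧ a), v
5. ¬(c ∧ a), w
6. ¬a, w
Accessibility: uRv, uRw
The negation has an open branch (countermodel exists).

Not valid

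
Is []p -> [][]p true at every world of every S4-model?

Valid

Tableau for the negation ~([]p -> [][]p):
1. ~([]p -> [][]p), 0
2. []p, 0   [~->-rule on 1]
3. ~[][]p, 0   [~->-rule on 1]
4. p, 0   [[]-rule on 2 via 0R0]
5. ~[]p, 1   [~[]-rule on 3: fresh world 1, 0R1]
6. p, 1   [[]-rule on 2 via 0R1]
7. ~p, 2   [~[]-rule on 5: fresh world 2, 1R2]
8. p, 2   [[]-rule on 2 via 0R2]
Accessibility: 0R0, 0R1, 0R2, 1R1, 1R2, 2R2
Branch closes: p and ~p both at 2.
Every branch of the negation's tableau closes; the branch above is one of them.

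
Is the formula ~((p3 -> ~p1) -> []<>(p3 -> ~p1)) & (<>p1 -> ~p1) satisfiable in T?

1. ~((p3 -> ~p1) -> []<>(p3 -> ~p1)) & (<>p1 -> ~p1), u
2. ~((p3 -> ~p1) -> []<>(p3 -> ~p1)), u   [&-rule on 1]
3. <>p1 -> ~p1, u   [&-rule on 1]
4. p3 -> ~p1, u   [~->-rule on 2]
5. ~[]<>(p3 -> ~p1), u   [~->-rule on 2]
6. ~p1, u   [->-rule on 3 (branches; this branch)]
7. ~<>(p3 -> ~p1), v   [~[]-rule on 5: fresh world v, uRv]
8. ~(p3 -> ~p1), v   [~<>-rule on 7 via vRv]
9. p3, v   [~->-rule on 8]
10. p1, v   [~->-rule on 8]
Accessibility: uRu, uRv, vRv

Satisfiable (open branch found)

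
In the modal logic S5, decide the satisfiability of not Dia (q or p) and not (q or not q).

Unsatisfiable

1. not Dia (q or p) and not (q or not q), 0
2. not Dia (q or p), 0
3. not (q or not q), 0
4. not q, 0
5. q, 0
Accessibility: 0R0
Branch closes: q and not q both at 0.
(One branch shown.) All branches close.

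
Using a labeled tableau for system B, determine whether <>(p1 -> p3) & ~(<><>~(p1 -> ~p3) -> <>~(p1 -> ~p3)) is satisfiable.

1. <>(p1 -> p3) & ~(<><>~(p1 -> ~p3) -> <>~(p1 -> ~p3)), 0
2. <>(p1 -> p3), 0
3. ~(<><>~(p1 -> ~p3) -> <>~(p1 -> ~p3)), 0
4. <><>~(p1 -> ~p3), 0
5. ~<>~(p1 -> ~p3), 0
6. p1 -> ~p3, 0
7. ~p3, 0
8. p1 -> p3, 1
9. p1 -> ~p3, 1
10. p3, 1
11. ~p1, 1
12. <>~(p1 -> ~p3), 2
13. p1 -> ~p3, 2
14. ~p3, 2
15. ~(p1 -> ~p3), 3
16. p1, 3
17. p3, 3
Accessibility: 0R0, 0R1, 0R2, 1R0, 1R1, 2R0, 2R2, 2R3, 3R2, 3R3

Yes, satisfiable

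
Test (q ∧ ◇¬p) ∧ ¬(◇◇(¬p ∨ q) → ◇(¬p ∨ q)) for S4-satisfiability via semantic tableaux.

Unsatisfiable

1. (q ∧ ◇¬p) ∧ ¬(◇◇(¬p ∨ q) → ◇(¬p ∨ q)), u
2. q ∧ ◇¬p, u
3. ¬(◇◇(¬p ∨ q) → ◇(¬p ∨ q)), u
4. q, u
5. ◇¬p, u
6. ◇◇(¬p ∨ q), u
7. ¬◇(¬p ∨ q), u
8. ¬(¬p ∨ q), u
9. p, u
10. ¬q, u
Accessibility: uRu
Branch closes: q and ¬q both at u.
All branches of the tableau close; one closing branch shown above.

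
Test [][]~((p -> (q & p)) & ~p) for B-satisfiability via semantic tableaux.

1. [][]~((p -> (q & p)) & ~p), u
2. []~((p -> (q & p)) & ~p), u
3. ~((p -> (q & p)) & ~p), u
4. p, u
Accessibility: uRu

Satisfiable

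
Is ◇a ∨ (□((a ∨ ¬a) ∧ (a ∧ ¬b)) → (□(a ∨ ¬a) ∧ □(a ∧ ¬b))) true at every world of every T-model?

Yes, valid

Tableau for the negation ¬(◇a ∨ (□((a ∨ ¬a) ∧ (a ∧ ¬b)) → (□(a ∨ ¬a) ∧ □(a ∧ ¬b)))):
1. ¬(◇a ∨ (□((a ∨ ¬a) ∧ (a ∧ ¬b)) → (□(a ∨ ¬a) ∧ □(a ∧ ¬b)))), 0
2. ¬◇a, 0
3. ¬(□((a ∨ ¬a) ∧ (a ∧ ¬b)) → (□(a ∨ ¬a) ∧ □(a ∧ ¬b))), 0
4. □((a ∨ ¬a) ∧ (a ∧ ¬b)), 0
5. ¬(□(a ∨ ¬a) ∧ □(a ∧ ¬b)), 0
6. ¬a, 0
7. (a ∨ ¬a) ∧ (a ∧ ¬b), 0
8. a ∨ ¬a, 0
9. a ∧ ¬b, 0
10. a, 0
11. ¬b, 0
Accessibility: 0R0
Branch closes: a and ¬a both at 0.
Every branch of the negation's tableau closes; the branch above is one of them.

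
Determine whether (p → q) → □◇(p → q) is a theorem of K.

No, not valid

Tableau for the negation ¬((p → q) → □◇(p → q)):
1. ¬((p → q) → □◇(p → q)), 0
2. p → q, 0
3. ¬□◇(p → q), 0
4. q, 0
5. ¬◇(p → q), 1
Accessibility: 0R1
The negation has an open branch (countermodel exists).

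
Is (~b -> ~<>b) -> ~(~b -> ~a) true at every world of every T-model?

Tableau for the negation ~((~b -> ~<>b) -> ~(~b -> ~a)):
1. ~((~b -> ~<>b) -> ~(~b -> ~a)), u
2. ~b -> ~<>b, u
3. ~b -> ~a, u
4. ~<>b, u
5. ~b, u
6. ~a, u
Accessibility: uRu
The negation has an open branch (countermodel exists).

No, not valid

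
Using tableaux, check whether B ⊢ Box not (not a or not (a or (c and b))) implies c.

No, not valid

Tableau for the negation not (Box not (not a or not (a or (c and b))) implies c):
1. not (Box not (not a or not (a or (c and b))) implies c), u
2. Box not (not a or not (a or (c and b))), u
3. not c, u
4. not (not a or not (a or (c and b))), u
5. a, u
6. a or (c and b), u
Accessibility: uRu
The negation has an open branch (countermodel exists).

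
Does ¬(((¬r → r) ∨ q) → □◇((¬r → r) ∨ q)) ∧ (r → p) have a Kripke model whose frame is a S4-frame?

1. ¬(((¬r → r) ∨ q) → □◇((¬r → r) ∨ q)) ∧ (r → p), 0
2. ¬(((¬r → r) ∨ q) → □◇((¬r → r) ∨ q)), 0   [∧-rule on 1]
3. r → p, 0   [∧-rule on 1]
4. (¬r → r) ∨ q, 0   [¬→-rule on 2]
5. ¬□◇((¬r → r) ∨ q), 0   [¬→-rule on 2]
6. p, 0   [→-rule on 3 (branches; this branch)]
7. q, 0   [∨-rule on 4 (branches; this branch)]
8. ¬◇((¬r → r) ∨ q), 1   [¬□-rule on 5: fresh world 1, 0R1]
9. ¬((¬r → r) ∨ q), 1   [¬◇-rule on 8 via 1R1]
10. ¬(¬r → r), 1   [¬∨-rule on 9]
11. ¬q, 1   [¬∨-rule on 9]
12. ¬r, 1   [¬→-rule on 10]
Accessibility: 0R0, 0R1, 1R1

Satisfiable (open branch found)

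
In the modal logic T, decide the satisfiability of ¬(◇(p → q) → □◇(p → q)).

Yes, satisfiable

1. ¬(◇(p → q) → □◇(p → q)), 0
2. ◇(p → q), 0
3. ¬□◇(p → q), 0
4. p → q, 1
5. q, 1
6. ¬◇(p → q), 2
7. ¬(p → q), 2
8. p, 2
9. ¬q, 2
Accessibility: 0R0, 0R1, 0R2, 1R1, 2R2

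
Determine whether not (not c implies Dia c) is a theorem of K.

Tableau for the negation not c implies Dia c:
1. not c implies Dia c, 0
2. Dia c, 0   [implies-rule on 1 (branches; this branch)]
3. c, 1   [Dia-rule on 2: fresh world 1, 0R1]
Accessibility: 0R1
The negation has an open branch (countermodel exists).

No, not valid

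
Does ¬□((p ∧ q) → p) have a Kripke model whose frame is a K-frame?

Unsatisfiable

1. ¬□((p ∧ q) → p), 0
2. ¬((p ∧ q) → p), 1   [¬□-rule on 1: fresh world 1, 0R1]
3. p ∧ q, 1   [¬→-rule on 2]
4. ¬p, 1   [¬→-rule on 2]
5. p, 1   [∧-rule on 3]
6. q, 1   [∧-rule on 3]
Accessibility: 0R1
Branch closes: p and ¬p both at 1.
Every branch closes; the branch above is one of them.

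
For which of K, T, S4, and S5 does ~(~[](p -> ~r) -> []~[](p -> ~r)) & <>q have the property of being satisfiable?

K, T, S4

S4-tableau for the formula:
1. ~(~[](p -> ~r) -> []~[](p -> ~r)) & <>q, u
2. ~(~[](p -> ~r) -> []~[](p -> ~r)), u
3. <>q, u
4. ~[](p -> ~r), u
5. ~[]~[](p -> ~r), u
6. q, v
7. ~(p -> ~r), w
8. p, w
9. r, w
10. [](p -> ~r), x
11. p -> ~r, x
12. ~r, x
Accessibility: uRu, uRv, uRw, uRx, vRv, wRw, xRx
Complete open branch: satisfiable in S4, hence also in K, T (this S4-model is also a K-model and a T-model).
S5-tableau for the formula:
1. ~(~[](p -> ~r) -> []~[](p -> ~r)) & <>q, u
2. ~(~[](p -> ~r) -> []~[](p -> ~r)), u
3. <>q, u
4. ~[](p -> ~r), u
5. ~[]~[](p -> ~r), u
6. q, v
7. ~(p -> ~r), w
8. p, w
9. r, w
10. [](p -> ~r), x
11. p -> ~r, u
12. p -> ~r, v
13. p -> ~r, w
14. p -> ~r, x
15. ~r, u
16. ~r, v
17. ~r, w
Accessibility: uRu, uRv, uRw, uRx, vRu, vRv, vRw, vRx, wRu, wRv, wRw, wRx, xRu, xRv, xRw, xRx
Branch closes: r and ~r both at w.
Every branch closes (one shown): unsatisfiable in S5.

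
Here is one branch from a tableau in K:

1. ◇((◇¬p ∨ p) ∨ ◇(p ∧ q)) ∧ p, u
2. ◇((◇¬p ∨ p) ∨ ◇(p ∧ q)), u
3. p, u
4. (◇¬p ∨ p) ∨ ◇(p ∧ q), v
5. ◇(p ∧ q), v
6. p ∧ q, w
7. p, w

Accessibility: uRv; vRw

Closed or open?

No atom appears with both signs at the same world.

Not closed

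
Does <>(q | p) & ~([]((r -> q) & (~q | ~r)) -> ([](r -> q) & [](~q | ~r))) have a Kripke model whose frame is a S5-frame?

Unsatisfiable (every branch closes)

1. <>(q | p) & ~([]((r -> q) & (~q | ~r)) -> ([](r -> q) & [](~q | ~r))), 0
2. <>(q | p), 0
3. ~([]((r -> q) & (~q | ~r)) -> ([](r -> q) & [](~q | ~r))), 0
4. []((r -> q) & (~q | ~r)), 0
5. ~([](r -> q) & [](~q | ~r)), 0
6. (r -> q) & (~q | ~r), 0
7. r -> q, 0
8. ~q | ~r, 0
9. ~[](~q | ~r), 0
10. q, 0
11. ~r, 0
12. q | p, 1
13. (r -> q) & (~q | ~r), 1
14. r -> q, 1
15. ~q | ~r, 1
16. p, 1
17. q, 1
18. ~r, 1
19. ~(~q | ~r), 2
20. q, 2
21. r, 2
22. (r -> q) & (~q | ~r), 2
23. r -> q, 2
24. ~q | ~r, 2
25. ~r, 2
Accessibility: 0R0, 0R1, 0R2, 1R0, 1R1, 1R2, 2R0, 2R1, 2R2
Branch closes: r and ~r both at 2.
(One branch shown.) All branches close.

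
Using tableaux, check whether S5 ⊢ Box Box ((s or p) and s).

Tableau for the negation not Box Box ((s or p) and s):
1. not Box Box ((s or p) and s), w0
2. not Box ((s or p) and s), w1
3. not ((s or p) and s), w2
4. not s, w2
Accessibility: w0Rw0, w0Rw1, w0Rw2, w1Rw0, w1Rw1, w1Rw2, w2Rw0, w2Rw1, w2Rw2
The negation has an open branch (countermodel exists).

Invalid (countermodel exists)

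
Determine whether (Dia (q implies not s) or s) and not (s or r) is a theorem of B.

No, not valid

Tableau for the negation not ((Dia (q implies not s) or s) and not (s or r)):
1. not ((Dia (q implies not s) or s) and not (s or r)), w0
2. s or r, w0
3. r, w0
Accessibility: w0Rw0
The negation has an open branch (countermodel exists).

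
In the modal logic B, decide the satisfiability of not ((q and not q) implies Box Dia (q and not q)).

Unsatisfiable (every branch closes)

1. not ((q and not q) implies Box Dia (q and not q)), u
2. q and not q, u
3. not Box Dia (q and not q), u
4. q, u
5. not q, u
Accessibility: uRu
Branch closes: q and not q both at u.
(One branch shown.) All branches close.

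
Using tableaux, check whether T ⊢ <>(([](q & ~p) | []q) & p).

Not valid

Tableau for the negation ~<>(([](q & ~p) | []q) & p):
1. ~<>(([](q & ~p) | []q) & p), u
2. ~(([](q & ~p) | []q) & p), u
3. ~p, u
Accessibility: uRu
The negation has an open branch (countermodel exists).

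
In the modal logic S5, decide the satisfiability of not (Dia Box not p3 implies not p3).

1. not (Dia Box not p3 implies not p3), w0
2. Dia Box not p3, w0
3. p3, w0
4. Box not p3, w1
5. not p3, w0
Accessibility: w0Rw0, w0Rw1, w1Rw0, w1Rw1
Branch closes: p3 and not p3 both at w0.
All branches of the tableau close; one closing branch shown above.

Unsatisfiable (every branch closes)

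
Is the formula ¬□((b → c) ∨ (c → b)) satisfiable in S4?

1. ¬□((b → c) ∨ (c → b)), u
2. ¬((b → c) ∨ (c → b)), v
3. ¬(b → c), v
4. ¬(c → b), v
5. b, v
6. ¬c, v
7. c, v
8. ¬b, v
Accessibility: uRu, uRv, vRv
Branch closes: c and ¬c both at v.
All branches of the tableau close; one closing branch shown above.

No, unsatisfiable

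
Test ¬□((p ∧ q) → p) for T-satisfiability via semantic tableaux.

1. ¬□((p ∧ q) → p), u
2. ¬((p ∧ q) → p), v
3. p ∧ q, v
4. ¬p, v
5. p, v
6. q, v
Accessibility: uRu, uRv, vRv
Branch closes: p and ¬p both at v.
Every branch closes; the branch above is one of them.

No, unsatisfiable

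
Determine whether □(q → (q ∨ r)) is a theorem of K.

Yes, valid

Tableau for the negation ¬□(q → (q ∨ r)):
1. ¬□(q → (q ∨ r)), u
2. ¬(q → (q ∨ r)), v   [¬□-rule on 1: fresh world v, uRv]
3. q, v   [¬→-rule on 2]
4. ¬(q ∨ r), v   [¬→-rule on 2]
5. ¬q, v   [¬∨-rule on 4]
6. ¬r, v   [¬∨-rule on 4]
Accessibility: uRv
Branch closes: q and ¬q both at v.
All branches of the negation close; one closing branch shown above.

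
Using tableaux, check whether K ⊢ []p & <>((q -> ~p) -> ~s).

No, not valid

Tableau for the negation ~([]p & <>((q -> ~p) -> ~s)):
1. ~([]p & <>((q -> ~p) -> ~s)), w0
2. ~<>((q -> ~p) -> ~s), w0
The negation has an open branch (countermodel exists).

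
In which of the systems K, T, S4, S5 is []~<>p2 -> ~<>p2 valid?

T, S4, S5

T-tableau for the negation ~([]~<>p2 -> ~<>p2):
1. ~([]~<>p2 -> ~<>p2), u
2. []~<>p2, u
3. <>p2, u
4. ~<>p2, u
5. ~p2, u
6. p2, v
7. ~<>p2, v
8. ~p2, v
Accessibility: uRu, uRv, vRv
Branch closes: p2 and ~p2 both at v.
Every branch closes (one shown): valid in T, hence also in S4, S5 (every theorem of T is a theorem of S4 and S5).
K-tableau for the negation ~([]~<>p2 -> ~<>p2):
1. ~([]~<>p2 -> ~<>p2), u
2. []~<>p2, u
3. <>p2, u
4. p2, v
5. ~<>p2, v
Accessibility: uRv
Complete open branch: countermodel on a K-frame, so not valid in K.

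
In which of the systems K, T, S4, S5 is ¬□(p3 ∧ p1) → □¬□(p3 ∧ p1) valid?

S4-tableau for the negation ¬(¬□(p3 ∧ p1) → □¬□(p3 ∧ p1)):
1. ¬(¬□(p3 ∧ p1) → □¬□(p3 ∧ p1)), 0
2. ¬□(p3 ∧ p1), 0   [¬→-rule on 1]
3. ¬□¬□(p3 ∧ p1), 0   [¬→-rule on 1]
4. ¬(p3 ∧ p1), 1   [¬□-rule on 2: fresh world 1, 0R1]
5. ¬p1, 1   [¬∧-rule on 4 (branches; this branch)]
6. □(p3 ∧ p1), 2   [¬□-rule on 3: fresh world 2, 0R2]
7. p3 ∧ p1, 2   [□-rule on 6 via 2R2]
8. p3, 2   [∧-rule on 7]
9. p1, 2   [∧-rule on 7]
Accessibility: 0R0, 0R1, 0R2, 1R1, 2R2
Complete open branch: countermodel on an S4-frame, so not valid in S4, nor in K, T (the same frame is also a K-frame and a T-frame).
S5-tableau for the negation ¬(¬□(p3 ∧ p1) → □¬□(p3 ∧ p1)):
1. ¬(¬□(p3 ∧ p1) → □¬□(p3 ∧ p1)), 0
2. ¬□(p3 ∧ p1), 0   [¬→-rule on 1]
3. ¬□¬□(p3 ∧ p1), 0   [¬→-rule on 1]
4. ¬(p3 ∧ p1), 1   [¬□-rule on 2: fresh world 1, 0R1]
5. ¬p1, 1   [¬∧-rule on 4 (branches; this branch)]
6. □(p3 ∧ p1), 2   [¬□-rule on 3: fresh world 2, 0R2]
7. p3 ∧ p1, 0   [□-rule on 6 via 2R0]
8. p3, 0   [∧-rule on 7]
9. p1, 0   [∧-rule on 7]
10. p3 ∧ p1, 1   [□-rule on 6 via 2R1]
11. p3, 1   [∧-rule on 10]
12. p1, 1   [∧-rule on 10]
Accessibility: 0R0, 0R1, 0R2, 1R0, 1R1, 1R2, 2R0, 2R1, 2R2
Branch closes: p1 and ¬p1 both at 1.
Every branch closes (one shown): valid in S5.

S5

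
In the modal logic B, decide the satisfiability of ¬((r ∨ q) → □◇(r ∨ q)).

No, unsatisfiable

1. ¬((r ∨ q) → □◇(r ∨ q)), 0
2. r ∨ q, 0
3. ¬□◇(r ∨ q), 0
4. q, 0
5. ¬◇(r ∨ q), 1
6. ¬(r ∨ q), 0
7. ¬r, 0
8. ¬q, 0
Accessibility: 0R0, 0R1, 1R0, 1R1
Branch closes: q and ¬q both at 0.
(One branch shown.) All branches close.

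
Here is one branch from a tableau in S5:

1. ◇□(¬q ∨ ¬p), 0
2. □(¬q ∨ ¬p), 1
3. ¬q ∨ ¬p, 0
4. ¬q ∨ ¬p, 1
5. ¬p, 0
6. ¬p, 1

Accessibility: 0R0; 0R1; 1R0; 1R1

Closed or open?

Not closed

No atom appears with both signs at the same world.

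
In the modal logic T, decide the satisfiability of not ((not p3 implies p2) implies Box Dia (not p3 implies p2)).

Satisfiable

1. not ((not p3 implies p2) implies Box Dia (not p3 implies p2)), 0
2. not p3 implies p2, 0   [neg-implies-rule on 1]
3. not Box Dia (not p3 implies p2), 0   [neg-implies-rule on 1]
4. p2, 0   [implies-rule on 2 (branches; this branch)]
5. not Dia (not p3 implies p2), 1   [neg-Box-rule on 3: fresh world 1, 0R1]
6. not (not p3 implies p2), 1   [neg-Dia-rule on 5 via 1R1]
7. not p3, 1   [neg-implies-rule on 6]
8. not p2, 1   [neg-implies-rule on 6]
Accessibility: 0R0, 0R1, 1R1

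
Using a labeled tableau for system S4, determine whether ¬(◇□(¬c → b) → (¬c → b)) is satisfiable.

1. ¬(◇□(¬c → b) → (¬c → b)), w0
2. ◇□(¬c → b), w0
3. ¬(¬c → b), w0
4. ¬c, w0
5. ¬b, w0
6. □(¬c → b), w1
7. ¬c → b, w1
8. b, w1
Accessibility: w0Rw0, w0Rw1, w1Rw1

Yes, satisfiable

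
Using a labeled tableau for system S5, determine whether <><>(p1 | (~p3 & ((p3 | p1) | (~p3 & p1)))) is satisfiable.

Satisfiable

1. <><>(p1 | (~p3 & ((p3 | p1) | (~p3 & p1)))), u
2. <>(p1 | (~p3 & ((p3 | p1) | (~p3 & p1)))), v   [<>-rule on 1: fresh world v, uRv]
3. p1 | (~p3 & ((p3 | p1) | (~p3 & p1))), w   [<>-rule on 2: fresh world w, vRw]
4. ~p3 & ((p3 | p1) | (~p3 & p1)), w   [|-rule on 3 (branches; this branch)]
5. ~p3, w   [&-rule on 4]
6. (p3 | p1) | (~p3 & p1), w   [&-rule on 4]
7. ~p3 & p1, w   [|-rule on 6 (branches; this branch)]
8. p1, w   [&-rule on 7]
Accessibility: uRu, uRv, uRw, vRu, vRv, vRw, wRu, wRv, wRw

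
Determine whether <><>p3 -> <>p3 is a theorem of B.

Tableau for the negation ~(<><>p3 -> <>p3):
1. ~(<><>p3 -> <>p3), 0
2. <><>p3, 0   [~->-rule on 1]
3. ~<>p3, 0   [~->-rule on 1]
4. ~p3, 0   [~<>-rule on 3 via 0R0]
5. <>p3, 1   [<>-rule on 2: fresh world 1, 0R1]
6. ~p3, 1   [~<>-rule on 3 via 0R1]
7. p3, 2   [<>-rule on 5: fresh world 2, 1R2]
Accessibility: 0R0, 0R1, 1R0, 1R1, 1R2, 2R1, 2R2
The negation has an open branch (countermodel exists).

Invalid (countermodel exists)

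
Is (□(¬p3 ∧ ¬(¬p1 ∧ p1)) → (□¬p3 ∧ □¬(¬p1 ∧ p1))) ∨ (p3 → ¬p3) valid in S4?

Tableau for the negation ¬((□(¬p3 ∧ ¬(¬p1 ∧ p1)) → (□¬p3 ∧ □¬(¬p1 ∧ p1))) ∨ (p3 → ¬p3)):
1. ¬((□(¬p3 ∧ ¬(¬p1 ∧ p1)) → (□¬p3 ∧ □¬(¬p1 ∧ p1))) ∨ (p3 → ¬p3)), w0
2. ¬(□(¬p3 ∧ ¬(¬p1 ∧ p1)) → (□¬p3 ∧ □¬(¬p1 ∧ p1))), w0
3. ¬(p3 → ¬p3), w0
4. □(¬p3 ∧ ¬(¬p1 ∧ p1)), w0
5. ¬(□¬p3 ∧ □¬(¬p1 ∧ p1)), w0
6. p3, w0
7. ¬p3 ∧ ¬(¬p1 ∧ p1), w0
8. ¬p3, w0
9. ¬(¬p1 ∧ p1), w0
Accessibility: w0Rw0
Branch closes: p3 and ¬p3 both at w0.
Every branch of the negation's tableau closes; the branch above is one of them.

Valid in S4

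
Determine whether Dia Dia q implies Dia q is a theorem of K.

Not valid

Tableau for the negation not (Dia Dia q implies Dia q):
1. not (Dia Dia q implies Dia q), w0
2. Dia Dia q, w0
3. not Dia q, w0
4. Dia q, w1
5. not q, w1
6. q, w2
Accessibility: w0Rw1, w1Rw2
The negation has an open branch (countermodel exists).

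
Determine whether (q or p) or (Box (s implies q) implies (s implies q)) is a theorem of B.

Tableau for the negation not ((q or p) or (Box (s implies q) implies (s implies q))):
1. not ((q or p) or (Box (s implies q) implies (s implies q))), w0
2. not (q or p), w0   [neg-or-rule on 1]
3. not (Box (s implies q) implies (s implies q)), w0   [neg-or-rule on 1]
4. not q, w0   [neg-or-rule on 2]
5. not p, w0   [neg-or-rule on 2]
6. Box (s implies q), w0   [neg-implies-rule on 3]
7. not (s implies q), w0   [neg-implies-rule on 3]
8. s, w0   [neg-implies-rule on 7]
9. s implies q, w0   [Box-rule on 6 via w0Rw0]
10. q, w0   [implies-rule on 9 (branches; this branch)]
Accessibility: w0Rw0
Branch closes: q and not q both at w0.
All branches of the negation close; one closing branch shown above.

Yes, valid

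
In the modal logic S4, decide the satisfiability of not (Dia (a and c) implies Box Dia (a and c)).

1. not (Dia (a and c) implies Box Dia (a and c)), 0
2. Dia (a and c), 0
3. not Box Dia (a and c), 0
4. a and c, 1
5. a, 1
6. c, 1
7. not Dia (a and c), 2
8. not (a and c), 2
9. not c, 2
Accessibility: 0R0, 0R1, 0R2, 1R1, 2R2

Satisfiable (open branch found)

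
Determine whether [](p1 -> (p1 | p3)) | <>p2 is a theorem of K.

Yes, valid

Tableau for the negation ~([](p1 -> (p1 | p3)) | <>p2):
1. ~([](p1 -> (p1 | p3)) | <>p2), u
2. ~[](p1 -> (p1 | p3)), u   [~|-rule on 1]
3. ~<>p2, u   [~|-rule on 1]
4. ~(p1 -> (p1 | p3)), v   [~[]-rule on 2: fresh world v, uRv]
5. p1, v   [~->-rule on 4]
6. ~(p1 | p3), v   [~->-rule on 4]
7. ~p1, v   [~|-rule on 6]
8. ~p3, v   [~|-rule on 6]
Accessibility: uRv
Branch closes: p1 and ~p1 both at v.
Every branch of the negation's tableau closes; the branch above is one of them.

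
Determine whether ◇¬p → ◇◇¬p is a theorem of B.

Yes, valid

Tableau for the negation ¬(◇¬p → ◇◇¬p):
1. ¬(◇¬p → ◇◇¬p), w0
2. ◇¬p, w0
3. ¬◇◇¬p, w0
4. ¬◇¬p, w0
5. p, w0
6. ¬p, w1
7. ¬◇¬p, w1
8. p, w1
Accessibility: w0Rw0, w0Rw1, w1Rw0, w1Rw1
Branch closes: p and ¬p both at w1.
All branches of the negation close; one closing branch shown above.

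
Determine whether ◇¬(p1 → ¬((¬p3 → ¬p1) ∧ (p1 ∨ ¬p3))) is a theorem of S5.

No, not valid

Tableau for the negation ¬◇¬(p1 → ¬((¬p3 → ¬p1) ∧ (p1 ∨ ¬p3))):
1. ¬◇¬(p1 → ¬((¬p3 → ¬p1) ∧ (p1 ∨ ¬p3))), u
2. p1 → ¬((¬p3 → ¬p1) ∧ (p1 ∨ ¬p3)), u
3. ¬((¬p3 → ¬p1) ∧ (p1 ∨ ¬p3)), u
4. ¬(p1 ∨ ¬p3), u
5. ¬p1, u
6. p3, u
Accessibility: uRu
The negation has an open branch (countermodel exists).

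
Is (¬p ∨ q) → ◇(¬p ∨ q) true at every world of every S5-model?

Tableau for the negation ¬((¬p ∨ q) → ◇(¬p ∨ q)):
1. ¬((¬p ∨ q) → ◇(¬p ∨ q)), 0
2. ¬p ∨ q, 0
3. ¬◇(¬p ∨ q), 0
4. ¬(¬p ∨ q), 0
5. p, 0
6. ¬q, 0
7. q, 0
Accessibility: 0R0
Branch closes: q and ¬q both at 0.
All branches of the negation close; one closing branch shown above.

Valid in S5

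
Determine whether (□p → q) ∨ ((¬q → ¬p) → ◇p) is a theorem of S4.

Valid

Tableau for the negation ¬((□p → q) ∨ ((¬q → ¬p) → ◇p)):
1. ¬((□p → q) ∨ ((¬q → ¬p) → ◇p)), w0
2. ¬(□p → q), w0
3. ¬((¬q → ¬p) → ◇p), w0
4. □p, w0
5. ¬q, w0
6. ¬q → ¬p, w0
7. ¬◇p, w0
8. p, w0
9. ¬p, w0
Accessibility: w0Rw0
Branch closes: p and ¬p both at w0.
All branches of the negation close; one closing branch shown above.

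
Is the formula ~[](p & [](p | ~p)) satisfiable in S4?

Satisfiable (open branch found)

1. ~[](p & [](p | ~p)), 0
2. ~(p & [](p | ~p)), 1
3. ~p, 1
Accessibility: 0R0, 0R1, 1R1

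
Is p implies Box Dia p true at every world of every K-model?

Tableau for the negation not (p implies Box Dia p):
1. not (p implies Box Dia p), 0
2. p, 0
3. not Box Dia p, 0
4. not Dia p, 1
Accessibility: 0R1
The negation has an open branch (countermodel exists).

No, not valid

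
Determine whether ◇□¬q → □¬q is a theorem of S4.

Not valid

Tableau for the negation ¬(◇□¬q → □¬q):
1. ¬(◇□¬q → □¬q), w0
2. ◇□¬q, w0   [¬→-rule on 1]
3. ¬□¬q, w0   [¬→-rule on 1]
4. □¬q, w1   [◇-rule on 2: fresh world w1, w0Rw1]
5. ¬q, w1   [□-rule on 4 via w1Rw1]
6. q, w2   [¬□-rule on 3: fresh world w2, w0Rw2]
Accessibility: w0Rw0, w0Rw1, w0Rw2, w1Rw1, w2Rw2
The negation has an open branch (countermodel exists).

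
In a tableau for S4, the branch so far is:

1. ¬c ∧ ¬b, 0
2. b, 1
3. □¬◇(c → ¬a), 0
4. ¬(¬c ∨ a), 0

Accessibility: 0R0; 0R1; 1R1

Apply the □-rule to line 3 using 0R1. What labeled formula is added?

¬◇(c → ¬a), 1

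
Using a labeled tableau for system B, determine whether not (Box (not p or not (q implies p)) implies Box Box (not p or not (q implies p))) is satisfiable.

Satisfiable

1. not (Box (not p or not (q implies p)) implies Box Box (not p or not (q implies p))), u
2. Box (not p or not (q implies p)), u
3. not Box Box (not p or not (q implies p)), u
4. not p or not (q implies p), u
5. not (q implies p), u
6. q, u
7. not p, u
8. not Box (not p or not (q implies p)), v
9. not p or not (q implies p), v
10. not (q implies p), v
11. q, v
12. not p, v
13. not (not p or not (q implies p)), w
14. p, w
15. q implies p, w
Accessibility: uRu, uRv, vRu, vRv, vRw, wRv, wRw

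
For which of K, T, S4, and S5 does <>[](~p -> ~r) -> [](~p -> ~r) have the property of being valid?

S4-tableau for the negation ~(<>[](~p -> ~r) -> [](~p -> ~r)):
1. ~(<>[](~p -> ~r) -> [](~p -> ~r)), w0
2. <>[](~p -> ~r), w0
3. ~[](~p -> ~r), w0
4. [](~p -> ~r), w1
5. ~p -> ~r, w1
6. ~r, w1
7. ~(~p -> ~r), w2
8. ~p, w2
9. r, w2
Accessibility: w0Rw0, w0Rw1, w0Rw2, w1Rw1, w2Rw2
Complete open branch: countermodel on an S4-frame, so not valid in S4, nor in K, T (the same frame is also a K-frame and a T-frame).
S5-tableau for the negation ~(<>[](~p -> ~r) -> [](~p -> ~r)):
1. ~(<>[](~p -> ~r) -> [](~p -> ~r)), w0
2. <>[](~p -> ~r), w0
3. ~[](~p -> ~r), w0
4. [](~p -> ~r), w1
5. ~p -> ~r, w0
6. ~p -> ~r, w1
7. ~r, w0
8. ~r, w1
9. ~(~p -> ~r), w2
10. ~p, w2
11. r, w2
12. ~p -> ~r, w2
13. ~r, w2
Accessibility: w0Rw0, w0Rw1, w0Rw2, w1Rw0, w1Rw1, w1Rw2, w2Rw0, w2Rw1, w2Rw2
Branch closes: r and ~r both at w2.
Every branch closes (one shown): valid in S5.

S5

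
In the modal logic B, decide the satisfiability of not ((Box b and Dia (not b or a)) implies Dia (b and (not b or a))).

Unsatisfiable

1. not ((Box b and Dia (not b or a)) implies Dia (b and (not b or a))), w0
2. Box b and Dia (not b or a), w0
3. not Dia (b and (not b or a)), w0
4. Box b, w0
5. Dia (not b or a), w0
6. not (b and (not b or a)), w0
7. b, w0
8. not (not b or a), w0
9. not a, w0
10. not b or a, w1
11. not (b and (not b or a)), w1
12. b, w1
13. a, w1
14. not (not b or a), w1
15. not a, w1
Accessibility: w0Rw0, w0Rw1, w1Rw0, w1Rw1
Branch closes: a and not a both at w1.
Every branch closes; the branch above is one of them.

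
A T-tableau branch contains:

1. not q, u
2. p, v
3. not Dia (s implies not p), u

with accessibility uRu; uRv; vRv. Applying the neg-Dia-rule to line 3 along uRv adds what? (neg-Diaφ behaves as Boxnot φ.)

neg-Diaφ behaves as Boxnot φ: propagate the negated body to each accessible world.

not (s implies not p), v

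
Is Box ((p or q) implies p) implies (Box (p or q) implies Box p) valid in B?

Yes, valid

Tableau for the negation not (Box ((p or q) implies p) implies (Box (p or q) implies Box p)):
1. not (Box ((p or q) implies p) implies (Box (p or q) implies Box p)), 0
2. Box ((p or q) implies p), 0   [neg-implies-rule on 1]
3. not (Box (p or q) implies Box p), 0   [neg-implies-rule on 1]
4. Box (p or q), 0   [neg-implies-rule on 3]
5. not Box p, 0   [neg-implies-rule on 3]
6. (p or q) implies p, 0   [Box-rule on 2 via 0R0]
7. p or q, 0   [Box-rule on 4 via 0R0]
8. p, 0   [implies-rule on 6 (branches; this branch)]
9. q, 0   [or-rule on 7 (branches; this branch)]
10. not p, 1   [neg-Box-rule on 5: fresh world 1, 0R1]
11. (p or q) implies p, 1   [Box-rule on 2 via 0R1]
12. p or q, 1   [Box-rule on 4 via 0R1]
13. not (p or q), 1   [implies-rule on 11 (branches; this branch)]
14. not q, 1   [neg-or-rule on 13]
15. q, 1   [or-rule on 12 (branches; this branch)]
Accessibility: 0R0, 0R1, 1R0, 1R1
Branch closes: q and not q both at 1.
All branches of the negation close; one closing branch shown above.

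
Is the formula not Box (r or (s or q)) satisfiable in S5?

Satisfiable

1. not Box (r or (s or q)), 0
2. not (r or (s or q)), 1   [neg-Box-rule on 1: fresh world 1, 0R1]
3. not r, 1   [neg-or-rule on 2]
4. not (s or q), 1   [neg-or-rule on 2]
5. not s, 1   [neg-or-rule on 4]
6. not q, 1   [neg-or-rule on 4]
Accessibility: 0R0, 0R1, 1R0, 1R1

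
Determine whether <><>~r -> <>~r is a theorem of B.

Tableau for the negation ~(<><>~r -> <>~r):
1. ~(<><>~r -> <>~r), u
2. <><>~r, u   [~->-rule on 1]
3. ~<>~r, u   [~->-rule on 1]
4. r, u   [~<>-rule on 3 via uRu]
5. <>~r, v   [<>-rule on 2: fresh world v, uRv]
6. r, v   [~<>-rule on 3 via uRv]
7. ~r, w   [<>-rule on 5: fresh world w, vRw]
Accessibility: uRu, uRv, vRu, vRv, vRw, wRv, wRw
The negation has an open branch (countermodel exists).

No, not valid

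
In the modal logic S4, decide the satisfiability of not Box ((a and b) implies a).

1. not Box ((a and b) implies a), w0
2. not ((a and b) implies a), w1   [neg-Box-rule on 1: fresh world w1, w0Rw1]
3. a and b, w1   [neg-implies-rule on 2]
4. not a, w1   [neg-implies-rule on 2]
5. a, w1   [and-rule on 3]
6. b, w1   [and-rule on 3]
Accessibility: w0Rw0, w0Rw1, w1Rw1
Branch closes: a and not a both at w1.
All branches of the tableau close; one closing branch shown above.

No, unsatisfiable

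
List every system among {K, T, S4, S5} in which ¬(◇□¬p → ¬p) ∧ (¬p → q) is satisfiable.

S4-tableau for the formula:
1. ¬(◇□¬p → ¬p) ∧ (¬p → q), 0
2. ¬(◇□¬p → ¬p), 0   [∧-rule on 1]
3. ¬p → q, 0   [∧-rule on 1]
4. ◇□¬p, 0   [¬→-rule on 2]
5. p, 0   [¬→-rule on 2]
6. q, 0   [→-rule on 3 (branches; this branch)]
7. □¬p, 1   [◇-rule on 4: fresh world 1, 0R1]
8. ¬p, 1   [□-rule on 7 via 1R1]
Accessibility: 0R0, 0R1, 1R1
Complete open branch: satisfiable in S4, hence also in K, T (this S4-model is also a K-model and a T-model).
S5-tableau for the formula:
1. ¬(◇□¬p → ¬p) ∧ (¬p → q), 0
2. ¬(◇□¬p → ¬p), 0   [∧-rule on 1]
3. ¬p → q, 0   [∧-rule on 1]
4. ◇□¬p, 0   [¬→-rule on 2]
5. p, 0   [¬→-rule on 2]
6. q, 0   [→-rule on 3 (branches; this branch)]
7. □¬p, 1   [◇-rule on 4: fresh world 1, 0R1]
8. ¬p, 0   [□-rule on 7 via 1R0]
Accessibility: 0R0, 0R1, 1R0, 1R1
Branch closes: p and ¬p both at 0.
Every branch closes (one shown): unsatisfiable in S5.

K, T, S4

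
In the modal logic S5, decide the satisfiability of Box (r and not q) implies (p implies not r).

Satisfiable (open branch found)

1. Box (r and not q) implies (p implies not r), u
2. p implies not r, u
3. not r, u
Accessibility: uRu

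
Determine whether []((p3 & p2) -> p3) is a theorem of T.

Tableau for the negation ~[]((p3 & p2) -> p3):
1. ~[]((p3 & p2) -> p3), u
2. ~((p3 & p2) -> p3), v
3. p3 & p2, v
4. ~p3, v
5. p3, v
6. p2, v
Accessibility: uRu, uRv, vRv
Branch closes: p3 and ~p3 both at v.
All branches of the negation close; one closing branch shown above.

Yes, valid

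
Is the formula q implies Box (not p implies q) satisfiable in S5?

Satisfiable (open branch found)

1. q implies Box (not p implies q), u
2. Box (not p implies q), u
3. not p implies q, u
4. q, u
Accessibility: uRu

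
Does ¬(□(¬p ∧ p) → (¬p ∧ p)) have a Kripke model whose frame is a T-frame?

Unsatisfiable

1. ¬(□(¬p ∧ p) → (¬p ∧ p)), 0
2. □(¬p ∧ p), 0
3. ¬(¬p ∧ p), 0
4. ¬p ∧ p, 0
5. ¬p, 0
6. p, 0
Accessibility: 0R0
Branch closes: p and ¬p both at 0.
(One branch shown.) All branches close.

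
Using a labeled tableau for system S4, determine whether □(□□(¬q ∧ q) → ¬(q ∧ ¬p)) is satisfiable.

1. □(□□(¬q ∧ q) → ¬(q ∧ ¬p)), u
2. □□(¬q ∧ q) → ¬(q ∧ ¬p), u
3. ¬(q ∧ ¬p), u
4. p, u
Accessibility: uRu

Satisfiable (open branch found)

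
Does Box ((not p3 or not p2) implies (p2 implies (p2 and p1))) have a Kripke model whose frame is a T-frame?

1. Box ((not p3 or not p2) implies (p2 implies (p2 and p1))), w0
2. (not p3 or not p2) implies (p2 implies (p2 and p1)), w0
3. p2 implies (p2 and p1), w0
4. p2 and p1, w0
5. p2, w0
6. p1, w0
Accessibility: w0Rw0

Satisfiable (open branch found)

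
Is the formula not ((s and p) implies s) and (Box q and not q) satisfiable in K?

Unsatisfiable (every branch closes)

1. not ((s and p) implies s) and (Box q and not q), w0
2. not ((s and p) implies s), w0   [and-rule on 1]
3. Box q and not q, w0   [and-rule on 1]
4. s and p, w0   [neg-implies-rule on 2]
5. not s, w0   [neg-implies-rule on 2]
6. Box q, w0   [and-rule on 3]
7. not q, w0   [and-rule on 3]
8. s, w0   [and-rule on 4]
9. p, w0   [and-rule on 4]
Branch closes: s and not s both at w0.
Every branch closes; the branch above is one of them.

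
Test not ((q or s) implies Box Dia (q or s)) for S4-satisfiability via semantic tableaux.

1. not ((q or s) implies Box Dia (q or s)), w0
2. q or s, w0
3. not Box Dia (q or s), w0
4. s, w0
5. not Dia (q or s), w1
6. not (q or s), w1
7. not q, w1
8. not s, w1
Accessibility: w0Rw0, w0Rw1, w1Rw1

Satisfiable (open branch found)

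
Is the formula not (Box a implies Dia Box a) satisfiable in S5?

Unsatisfiable (every branch closes)

1. not (Box a implies Dia Box a), u
2. Box a, u
3. not Dia Box a, u
4. a, u
5. not Box a, u
6. not a, v
7. a, v
Accessibility: uRu, uRv, vRu, vRv
Branch closes: a and not a both at v.
Every branch closes; the branch above is one of them.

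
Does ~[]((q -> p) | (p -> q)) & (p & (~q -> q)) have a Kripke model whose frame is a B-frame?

No, unsatisfiable

1. ~[]((q -> p) | (p -> q)) & (p & (~q -> q)), u
2. ~[]((q -> p) | (p -> q)), u
3. p & (~q -> q), u
4. p, u
5. ~q -> q, u
6. q, u
7. ~((q -> p) | (p -> q)), v
8. ~(q -> p), v
9. ~(p -> q), v
10. q, v
11. ~p, v
12. p, v
13. ~q, v
Accessibility: uRu, uRv, vRu, vRv
Branch closes: p and ~p both at v.
All branches of the tableau close; one closing branch shown above.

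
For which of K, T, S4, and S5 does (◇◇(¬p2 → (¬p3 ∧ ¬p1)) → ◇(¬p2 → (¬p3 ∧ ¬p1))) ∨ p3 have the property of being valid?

S4, S5

S4-tableau for the negation ¬((◇◇(¬p2 → (¬p3 ∧ ¬p1)) → ◇(¬p2 → (¬p3 ∧ ¬p1))) ∨ p3):
1. ¬((◇◇(¬p2 → (¬p3 ∧ ¬p1)) → ◇(¬p2 → (¬p3 ∧ ¬p1))) ∨ p3), u
2. ¬(◇◇(¬p2 → (¬p3 ∧ ¬p1)) → ◇(¬p2 → (¬p3 ∧ ¬p1))), u
3. ¬p3, u
4. ◇◇(¬p2 → (¬p3 ∧ ¬p1)), u
5. ¬◇(¬p2 → (¬p3 ∧ ¬p1)), u
6. ¬(¬p2 → (¬p3 ∧ ¬p1)), u
7. ¬p2, u
8. ¬(¬p3 ∧ ¬p1), u
9. p1, u
10. ◇(¬p2 → (¬p3 ∧ ¬p1)), v
11. ¬(¬p2 → (¬p3 ∧ ¬p1)), v
12. ¬p2, v
13. ¬(¬p3 ∧ ¬p1), v
14. p1, v
15. ¬p2 → (¬p3 ∧ ¬p1), w
16. ¬(¬p2 → (¬p3 ∧ ¬p1)), w
17. ¬p2, w
18. ¬(¬p3 ∧ ¬p1), w
19. ¬p3 ∧ ¬p1, w
20. ¬p3, w
21. ¬p1, w
22. p1, w
Accessibility: uRu, uRv, uRw, vRv, vRw, wRw
Branch closes: p1 and ¬p1 both at w.
Every branch closes (one shown): valid in S4, hence also in S5 (every theorem of S4 is a theorem of S5).
T-tableau for the negation ¬((◇◇(¬p2 → (¬p3 ∧ ¬p1)) → ◇(¬p2 → (¬p3 ∧ ¬p1))) ∨ p3):
1. ¬((◇◇(¬p2 → (¬p3 ∧ ¬p1)) → ◇(¬p2 → (¬p3 ∧ ¬p1))) ∨ p3), u
2. ¬(◇◇(¬p2 → (¬p3 ∧ ¬p1)) → ◇(¬p2 → (¬p3 ∧ ¬p1))), u
3. ¬p3, u
4. ◇◇(¬p2 → (¬p3 ∧ ¬p1)), u
5. ¬◇(¬p2 → (¬p3 ∧ ¬p1)), u
6. ¬(¬p2 → (¬p3 ∧ ¬p1)), u
7. ¬p2, u
8. ¬(¬p3 ∧ ¬p1), u
9. p1, u
10. ◇(¬p2 → (¬p3 ∧ ¬p1)), v
11. ¬(¬p2 → (¬p3 ∧ ¬p1)), v
12. ¬p2, v
13. ¬(¬p3 ∧ ¬p1), v
14. p1, v
15. ¬p2 → (¬p3 ∧ ¬p1), w
16. ¬p3 ∧ ¬p1, w
17. ¬p3, w
18. ¬p1, w
Accessibility: uRu, uRv, vRv, vRw, wRw
Complete open branch: countermodel on a T-frame, so not valid in T, nor in K (the same frame is also a K-frame).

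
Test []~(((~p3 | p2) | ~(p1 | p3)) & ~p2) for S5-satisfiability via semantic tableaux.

Yes, satisfiable

1. []~(((~p3 | p2) | ~(p1 | p3)) & ~p2), w0
2. ~(((~p3 | p2) | ~(p1 | p3)) & ~p2), w0
3. p2, w0
Accessibility: w0Rw0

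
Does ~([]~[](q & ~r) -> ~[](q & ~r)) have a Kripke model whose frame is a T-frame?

1. ~([]~[](q & ~r) -> ~[](q & ~r)), u
2. []~[](q & ~r), u   [~->-rule on 1]
3. [](q & ~r), u   [~->-rule on 1]
4. ~[](q & ~r), u   [[]-rule on 2 via uRu]
5. q & ~r, u   [[]-rule on 3 via uRu]
6. q, u   [&-rule on 5]
7. ~r, u   [&-rule on 5]
8. ~(q & ~r), v   [~[]-rule on 4: fresh world v, uRv]
9. ~[](q & ~r), v   [[]-rule on 2 via uRv]
10. q & ~r, v   [[]-rule on 3 via uRv]
11. q, v   [&-rule on 10]
12. ~r, v   [&-rule on 10]
13. r, v   [~&-rule on 8 (branches; this branch)]
Accessibility: uRu, uRv, vRv
Branch closes: r and ~r both at v.
Every branch closes; the branch above is one of them.

Unsatisfiable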